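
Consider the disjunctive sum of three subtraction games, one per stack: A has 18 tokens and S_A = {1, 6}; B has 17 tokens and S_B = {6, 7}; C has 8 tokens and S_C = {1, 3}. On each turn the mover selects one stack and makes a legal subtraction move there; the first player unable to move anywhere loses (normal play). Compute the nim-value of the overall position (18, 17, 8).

Stack A, S = {1, 6}:
G(0) = 0
G(1) = mex{0} = 1
G(2) = mex{1} = 0
G(3) = mex{0} = 1
G(4) = mex{1} = 0
G(5) = mex{0} = 1
G(6) = mex{1,0} = 2
G(7) = mex{2,1} = 0
G(8) = mex{0,0} = 1
G(9) = mex{1,1} = 0
G(10) = mex{0,0} = 1
G(11) = mex{1,1} = 0
G(12) = mex{0,2} = 1
G(13) = mex{1,0} = 2
G(14) = mex{2,1} = 0
G(15) = mex{0,0} = 1
G(16) = mex{1,1} = 0
G(17) = mex{0,0} = 1
G(18) = mex{1,1} = 0
G_A(18) = 0.
Stack B, S = {6, 7}:
n :  0  1  2  3  4  5  6  7  8  9 10 11 12 13 14 15 16 17
G :  0  0  0  0  0  0  1  1  1  1  1  1  2  0  0  0  0  0
G_B(17) = 0.
Stack C, S = {1, 3}:
G(0) = 0
G(1) = mex{0} = 1
G(2) = mex{1} = 0
G(3) = mex{0,0} = 1
G(4) = mex{1,1} = 0
G(5) = mex{0,0} = 1
G(6) = mex{1,1} = 0
G(7) = mex{0,0} = 1
G(8) = mex{1,1} = 0
G_C(8) = 0.
Combined Grundy value = 0 ⊕ 0 ⊕ 0 = 0.

0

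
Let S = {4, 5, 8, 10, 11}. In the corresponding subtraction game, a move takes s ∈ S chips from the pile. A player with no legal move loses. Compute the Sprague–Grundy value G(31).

0

G(0) = 0
G(1) = mex{} = 0
G(2) = mex{} = 0
G(3) = mex{} = 0
G(4) = mex{0} = 1
G(5) = mex{0,0} = 1
G(6) = mex{0,0} = 1
G(7) = mex{0,0} = 1
G(8) = mex{1,0,0} = 2
G(9) = mex{1,1,0} = 2
G(10) = mex{1,1,0,0} = 2
G(11) = mex{1,1,0,0,0} = 2
G(12) = mex{2,1,1,0,0} = 3
G(13) = mex{2,2,1,0,0} = 3
G(14) = mex{2,2,1,1,0} = 3
G(15) = mex{2,2,1,1,1} = 0
G(16) = mex{3,2,2,1,1} = 0
G(17) = mex{3,3,2,1,1} = 0
G(18) = mex{3,3,2,2,1} = 0
G(19) = mex{0,3,2,2,2} = 1
G(20) = mex{0,0,3,2,2} = 1
G(21) = mex{0,0,3,2,2} = 1
G(22) = mex{0,0,3,3,2} = 1
G(23) = mex{1,0,0,3,3} = 2
G(24) = mex{1,1,0,3,3} = 2
G(25) = mex{1,1,0,0,3} = 2
G(26) = mex{1,1,0,0,0} = 2
G(27) = mex{2,1,1,0,0} = 3
G(28) = mex{2,2,1,0,0} = 3
G(29) = mex{2,2,1,1,0} = 3
G(30) = mex{2,2,1,1,1} = 0
G(31) = mex{3,2,2,1,1} = 0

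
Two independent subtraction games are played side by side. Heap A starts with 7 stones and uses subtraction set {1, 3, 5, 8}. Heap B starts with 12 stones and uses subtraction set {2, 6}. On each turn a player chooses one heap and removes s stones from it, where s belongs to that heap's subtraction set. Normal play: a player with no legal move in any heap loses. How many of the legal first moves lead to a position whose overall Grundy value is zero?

Heap A, S = {1, 3, 5, 8}:
n : 0 1 2 3 4 5 6 7
G : 0 1 0 1 0 1 0 1
G_A(7) = 1.
Heap B, S = {2, 6}:
n :  0  1  2  3  4  5  6  7  8  9 10 11 12
G :  0  0  1  1  0  0  1  1  0  0  1  1  0
G_B(12) = 0.
Combined Grundy value = 1 ⊕ 0 = 1.
A winning move leaves total XOR = 0, i.e. changes one component's Grundy value g to g ⊕ X where X is the current total.
Heap A: need g' = 1⊕1 = 0. Options: 7−1→G=0, 7−3→G=0, 7−5→G=0. Hits: 3.
Heap B: need g' = 0⊕1 = 1. Options: 12−2→G=1, 12−6→G=1. Hits: 2.

5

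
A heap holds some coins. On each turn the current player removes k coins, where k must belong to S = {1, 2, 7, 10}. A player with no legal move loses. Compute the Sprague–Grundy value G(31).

G(0) = 0
G(1) = mex{0} = 1
G(2) = mex{1,0} = 2
G(3) = mex{2,1} = 0
G(4) = mex{0,2} = 1
G(5) = mex{1,0} = 2
G(6) = mex{2,1} = 0
G(7) = mex{0,2,0} = 1
G(8) = mex{1,0,1} = 2
G(9) = mex{2,1,2} = 0
G(10) = mex{0,2,0,0} = 1
G(11) = mex{1,0,1,1} = 2
G(12) = mex{2,1,2,2} = 0
G(13) = mex{0,2,0,0} = 1
G(14) = mex{1,0,1,1} = 2
G(15) = mex{2,1,2,2} = 0
G(16) = mex{0,2,0,0} = 1
G(17) = mex{1,0,1,1} = 2
G(18) = mex{2,1,2,2} = 0
G(19) = mex{0,2,0,0} = 1
G(20) = mex{1,0,1,1} = 2
G(21) = mex{2,1,2,2} = 0
G(22) = mex{0,2,0,0} = 1
G(23) = mex{1,0,1,1} = 2
G(24) = mex{2,1,2,2} = 0
G(25) = mex{0,2,0,0} = 1
G(26) = mex{1,0,1,1} = 2
G(27) = mex{2,1,2,2} = 0
G(28) = mex{0,2,0,0} = 1
G(29) = mex{1,0,1,1} = 2
G(30) = mex{2,1,2,2} = 0
G(31) = mex{0,2,0,0} = 1

1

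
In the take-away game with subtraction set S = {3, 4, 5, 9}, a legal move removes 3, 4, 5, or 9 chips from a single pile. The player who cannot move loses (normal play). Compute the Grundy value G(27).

n :  0  1  2  3  4  5  6  7  8  9 10 11 12 13 14 15 16 17 18 19 20 21 22 23 24 25 26 27
G :  0  0  0  1  1  1  2  2  0  3  3  1  4  2  0  0  0  1  1  1  2  2  0  3  3  1  4  2

2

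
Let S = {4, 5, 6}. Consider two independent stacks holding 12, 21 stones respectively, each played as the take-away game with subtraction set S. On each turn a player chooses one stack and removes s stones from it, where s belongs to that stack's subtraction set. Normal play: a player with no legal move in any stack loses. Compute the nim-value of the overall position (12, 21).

0

All stacks use S = {4, 5, 6}:
n :  0  1  2  3  4  5  6  7  8  9 10 11 12 13 14 15 16 17 18 19 20 21
G :  0  0  0  0  1  1  1  1  2  2  0  0  0  0  1  1  1  1  2  2  0  0
Stack A: G(12) = 0.
Stack B: G(21) = 0.
Combined Grundy value = 0 ⊕ 0 = 0.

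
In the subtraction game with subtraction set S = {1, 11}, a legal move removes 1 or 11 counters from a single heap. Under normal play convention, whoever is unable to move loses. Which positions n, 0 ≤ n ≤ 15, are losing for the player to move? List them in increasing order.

n :  0  1  2  3  4  5  6  7  8  9 10 11 12 13 14 15
G :  0  1  0  1  0  1  0  1  0  1  0  1  0  1  0  1
P-positions are exactly the n with G(n) = 0.

0, 2, 4, 6, 8, 10, 12, 14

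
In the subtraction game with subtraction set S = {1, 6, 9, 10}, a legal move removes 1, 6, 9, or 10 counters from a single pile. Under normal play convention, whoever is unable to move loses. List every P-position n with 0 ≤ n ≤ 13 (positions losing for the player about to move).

0, 2, 4, 7

G(0) = 0
G(1) = mex{0} = 1
G(2) = mex{1} = 0
G(3) = mex{0} = 1
G(4) = mex{1} = 0
G(5) = mex{0} = 1
G(6) = mex{1,0} = 2
G(7) = mex{2,1} = 0
G(8) = mex{0,0} = 1
G(9) = mex{1,1,0} = 2
G(10) = mex{2,0,1,0} = 3
G(11) = mex{3,1,0,1} = 2
G(12) = mex{2,2,1,0} = 3
G(13) = mex{3,0,0,1} = 2
P-positions are exactly the n with G(n) = 0.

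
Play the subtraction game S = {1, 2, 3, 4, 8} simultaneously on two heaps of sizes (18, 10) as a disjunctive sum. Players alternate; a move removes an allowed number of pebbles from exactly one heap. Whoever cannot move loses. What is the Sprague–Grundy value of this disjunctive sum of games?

3

All heaps use S = {1, 2, 3, 4, 8}:
G(0) = 0
G(1) = mex{0} = 1
G(2) = mex{1,0} = 2
G(3) = mex{2,1,0} = 3
G(4) = mex{3,2,1,0} = 4
G(5) = mex{4,3,2,1} = 0
G(6) = mex{0,4,3,2} = 1
G(7) = mex{1,0,4,3} = 2
G(8) = mex{2,1,0,4,0} = 3
G(9) = mex{3,2,1,0,1} = 4
G(10) = mex{4,3,2,1,2} = 0
G(11) = mex{0,4,3,2,3} = 1
G(12) = mex{1,0,4,3,4} = 2
G(13) = mex{2,1,0,4,0} = 3
G(14) = mex{3,2,1,0,1} = 4
G(15) = mex{4,3,2,1,2} = 0
G(16) = mex{0,4,3,2,3} = 1
G(17) = mex{1,0,4,3,4} = 2
G(18) = mex{2,1,0,4,0} = 3
Heap A: G(18) = 3.
Heap B: G(10) = 0.
Combined Grundy value = 3 ⊕ 0 = 3.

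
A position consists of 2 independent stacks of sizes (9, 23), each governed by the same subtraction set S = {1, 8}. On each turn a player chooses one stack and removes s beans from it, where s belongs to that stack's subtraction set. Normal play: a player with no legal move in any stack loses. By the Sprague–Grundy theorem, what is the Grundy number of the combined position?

1

All stacks use S = {1, 8}:
G(0) = 0
G(1) = mex{0} = 1
G(2) = mex{1} = 0
G(3) = mex{0} = 1
G(4) = mex{1} = 0
G(5) = mex{0} = 1
G(6) = mex{1} = 0
G(7) = mex{0} = 1
G(8) = mex{1,0} = 2
G(9) = mex{2,1} = 0
G(10) = mex{0,0} = 1
G(11) = mex{1,1} = 0
G(12) = mex{0,0} = 1
G(13) = mex{1,1} = 0
G(14) = mex{0,0} = 1
G(15) = mex{1,1} = 0
G(16) = mex{0,2} = 1
G(17) = mex{1,0} = 2
G(18) = mex{2,1} = 0
G(19) = mex{0,0} = 1
G(20) = mex{1,1} = 0
G(21) = mex{0,0} = 1
G(22) = mex{1,1} = 0
G(23) = mex{0,0} = 1
Stack A: G(9) = 0.
Stack B: G(23) = 1.
Combined Grundy value = 0 ⊕ 1 = 1.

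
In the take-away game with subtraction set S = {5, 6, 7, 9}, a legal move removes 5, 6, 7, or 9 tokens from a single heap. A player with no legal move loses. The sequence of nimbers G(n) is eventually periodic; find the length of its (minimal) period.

14

G(0) = 0
G(1) = mex{} = 0
G(2) = mex{} = 0
G(3) = mex{} = 0
G(4) = mex{} = 0
G(5) = mex{0} = 1
G(6) = mex{0,0} = 1
G(7) = mex{0,0,0} = 1
G(8) = mex{0,0,0} = 1
G(9) = mex{0,0,0,0} = 1
G(10) = mex{1,0,0,0} = 2
G(11) = mex{1,1,0,0} = 2
G(12) = mex{1,1,1,0} = 2
G(13) = mex{1,1,1,0} = 2
G(14) = mex{1,1,1,1} = 0
G(15) = mex{2,1,1,1} = 0
G(16) = mex{2,2,1,1} = 0
G(17) = mex{2,2,2,1} = 0
G(18) = mex{2,2,2,1} = 0
G(19) = mex{0,2,2,2} = 1
G(20) = mex{0,0,2,2} = 1
G(21) = mex{0,0,0,2} = 1
G(22) = mex{0,0,0,2} = 1
G(23) = mex{0,0,0,0} = 1
G(24) = mex{1,0,0,0} = 2
G(25) = mex{1,1,0,0} = 2
G(26) = mex{1,1,1,0} = 2
G(27) = mex{1,1,1,0} = 2
G(28) = mex{1,1,1,1} = 0
G(29) = mex{2,1,1,1} = 0
G(n+14) = G(n) holds for n = 0,…,8 (a full window of length max(S) = 9), so the sequence is purely periodic with period 14.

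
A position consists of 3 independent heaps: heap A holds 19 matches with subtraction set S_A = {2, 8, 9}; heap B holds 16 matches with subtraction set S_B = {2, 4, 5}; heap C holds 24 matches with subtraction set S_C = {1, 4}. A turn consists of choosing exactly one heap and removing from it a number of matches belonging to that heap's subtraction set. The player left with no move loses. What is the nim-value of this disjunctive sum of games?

1

Heap A, S = {2, 8, 9}:
G(0) = 0
G(1) = mex{} = 0
G(2) = mex{0} = 1
G(3) = mex{0} = 1
G(4) = mex{1} = 0
G(5) = mex{1} = 0
G(6) = mex{0} = 1
G(7) = mex{0} = 1
G(8) = mex{1,0} = 2
G(9) = mex{1,0,0} = 2
G(10) = mex{2,1,0} = 3
G(11) = mex{2,1,1} = 0
G(12) = mex{3,0,1} = 2
G(13) = mex{0,0,0} = 1
G(14) = mex{2,1,0} = 3
G(15) = mex{1,1,1} = 0
G(16) = mex{3,2,1} = 0
G(17) = mex{0,2,2} = 1
G(18) = mex{0,3,2} = 1
G(19) = mex{1,0,3} = 2
G_A(19) = 2.
Heap B, S = {2, 4, 5}:
G(0) = 0
G(1) = mex{} = 0
G(2) = mex{0} = 1
G(3) = mex{0} = 1
G(4) = mex{1,0} = 2
G(5) = mex{1,0,0} = 2
G(6) = mex{2,1,0} = 3
G(7) = mex{2,1,1} = 0
G(8) = mex{3,2,1} = 0
G(9) = mex{0,2,2} = 1
G(10) = mex{0,3,2} = 1
G(11) = mex{1,0,3} = 2
G(12) = mex{1,0,0} = 2
G(13) = mex{2,1,0} = 3
G(14) = mex{2,1,1} = 0
G(15) = mex{3,2,1} = 0
G(16) = mex{0,2,2} = 1
G_B(16) = 1.
Heap C, S = {1, 4}:
G(0) = 0
G(1) = mex{0} = 1
G(2) = mex{1} = 0
G(3) = mex{0} = 1
G(4) = mex{1,0} = 2
G(5) = mex{2,1} = 0
G(6) = mex{0,0} = 1
G(7) = mex{1,1} = 0
G(8) = mex{0,2} = 1
G(9) = mex{1,0} = 2
G(10) = mex{2,1} = 0
G(11) = mex{0,0} = 1
G(12) = mex{1,1} = 0
G(13) = mex{0,2} = 1
G(14) = mex{1,0} = 2
G(15) = mex{2,1} = 0
G(16) = mex{0,0} = 1
G(17) = mex{1,1} = 0
G(18) = mex{0,2} = 1
G(19) = mex{1,0} = 2
G(20) = mex{2,1} = 0
G(21) = mex{0,0} = 1
G(22) = mex{1,1} = 0
G(23) = mex{0,2} = 1
G(24) = mex{1,0} = 2
G_C(24) = 2.
Combined Grundy value = 2 ⊕ 1 ⊕ 2 = 1.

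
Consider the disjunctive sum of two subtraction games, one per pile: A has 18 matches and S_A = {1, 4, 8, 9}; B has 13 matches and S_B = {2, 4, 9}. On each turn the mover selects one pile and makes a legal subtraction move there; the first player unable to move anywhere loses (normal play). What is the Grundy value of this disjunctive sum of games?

1

Pile A, S = {1, 4, 8, 9}:
n :  0  1  2  3  4  5  6  7  8  9 10 11 12 13 14 15 16 17 18
G :  0  1  0  1  2  0  1  0  1  2  3  2  0  1  2  3  2  0  1
G_A(18) = 1.
Pile B, S = {2, 4, 9}:
G(0) = 0
G(1) = mex{} = 0
G(2) = mex{0} = 1
G(3) = mex{0} = 1
G(4) = mex{1,0} = 2
G(5) = mex{1,0} = 2
G(6) = mex{2,1} = 0
G(7) = mex{2,1} = 0
G(8) = mex{0,2} = 1
G(9) = mex{0,2,0} = 1
G(10) = mex{1,0,0} = 2
G(11) = mex{1,0,1} = 2
G(12) = mex{2,1,1} = 0
G(13) = mex{2,1,2} = 0
G_B(13) = 0.
Combined Grundy value = 1 ⊕ 0 = 1.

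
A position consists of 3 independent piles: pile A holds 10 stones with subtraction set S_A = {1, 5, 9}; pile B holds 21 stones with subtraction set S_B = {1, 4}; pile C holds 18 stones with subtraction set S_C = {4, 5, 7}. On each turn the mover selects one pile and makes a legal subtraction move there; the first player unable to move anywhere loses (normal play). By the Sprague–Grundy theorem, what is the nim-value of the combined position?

Pile A, S = {1, 5, 9}:
G(0) = 0
G(1) = mex{0} = 1
G(2) = mex{1} = 0
G(3) = mex{0} = 1
G(4) = mex{1} = 0
G(5) = mex{0,0} = 1
G(6) = mex{1,1} = 0
G(7) = mex{0,0} = 1
G(8) = mex{1,1} = 0
G(9) = mex{0,0,0} = 1
G(10) = mex{1,1,1} = 0
G_A(10) = 0.
Pile B, S = {1, 4}:
n :  0  1  2  3  4  5  6  7  8  9 10 11 12 13 14 15 16 17 18 19 20 21
G :  0  1  0  1  2  0  1  0  1  2  0  1  0  1  2  0  1  0  1  2  0  1
G_B(21) = 1.
Pile C, S = {4, 5, 7}:
G(0) = 0
G(1) = mex{} = 0
G(2) = mex{} = 0
G(3) = mex{} = 0
G(4) = mex{0} = 1
G(5) = mex{0,0} = 1
G(6) = mex{0,0} = 1
G(7) = mex{0,0,0} = 1
G(8) = mex{1,0,0} = 2
G(9) = mex{1,1,0} = 2
G(10) = mex{1,1,0} = 2
G(11) = mex{1,1,1} = 0
G(12) = mex{2,1,1} = 0
G(13) = mex{2,2,1} = 0
G(14) = mex{2,2,1} = 0
G(15) = mex{0,2,2} = 1
G(16) = mex{0,0,2} = 1
G(17) = mex{0,0,2} = 1
G(18) = mex{0,0,0} = 1
G_C(18) = 1.
Combined Grundy value = 0 ⊕ 1 ⊕ 1 = 0.

0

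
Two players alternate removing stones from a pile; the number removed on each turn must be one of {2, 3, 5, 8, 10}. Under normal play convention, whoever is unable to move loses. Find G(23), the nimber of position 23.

3

G(0) = 0
G(1) = mex{} = 0
G(2) = mex{0} = 1
G(3) = mex{0,0} = 1
G(4) = mex{1,0} = 2
G(5) = mex{1,1,0} = 2
G(6) = mex{2,1,0} = 3
G(7) = mex{2,2,1} = 0
G(8) = mex{3,2,1,0} = 4
G(9) = mex{0,3,2,0} = 1
G(10) = mex{4,0,2,1,0} = 3
G(11) = mex{1,4,3,1,0} = 2
G(12) = mex{3,1,0,2,1} = 4
G(13) = mex{2,3,4,2,1} = 0
G(14) = mex{4,2,1,3,2} = 0
G(15) = mex{0,4,3,0,2} = 1
G(16) = mex{0,0,2,4,3} = 1
G(17) = mex{1,0,4,1,0} = 2
G(18) = mex{1,1,0,3,4} = 2
G(19) = mex{2,1,0,2,1} = 3
G(20) = mex{2,2,1,4,3} = 0
G(21) = mex{3,2,1,0,2} = 4
G(22) = mex{0,3,2,0,4} = 1
G(23) = mex{4,0,2,1,0} = 3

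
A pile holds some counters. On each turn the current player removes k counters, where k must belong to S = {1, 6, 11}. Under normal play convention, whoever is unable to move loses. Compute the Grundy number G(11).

G(0) = 0
G(1) = mex{0} = 1
G(2) = mex{1} = 0
G(3) = mex{0} = 1
G(4) = mex{1} = 0
G(5) = mex{0} = 1
G(6) = mex{1,0} = 2
G(7) = mex{2,1} = 0
G(8) = mex{0,0} = 1
G(9) = mex{1,1} = 0
G(10) = mex{0,0} = 1
G(11) = mex{1,1,0} = 2

2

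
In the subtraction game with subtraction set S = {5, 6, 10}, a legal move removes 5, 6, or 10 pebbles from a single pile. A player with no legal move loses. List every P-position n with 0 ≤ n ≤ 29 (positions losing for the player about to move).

n :  0  1  2  3  4  5  6  7  8  9 10 11 12 13 14 15 16 17 18 19 20 21 22 23 24 25 26 27 28 29
G :  0  0  0  0  0  1  1  1  1  1  2  2  2  2  2  0  0  0  0  0  1  1  1  1  1  2  2  2  2  2
P-positions are exactly the n with G(n) = 0.

0, 1, 2, 3, 4, 15, 16, 17, 18, 19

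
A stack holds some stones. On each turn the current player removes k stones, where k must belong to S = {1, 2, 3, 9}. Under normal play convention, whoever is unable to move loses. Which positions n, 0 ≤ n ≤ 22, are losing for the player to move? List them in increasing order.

0, 4, 8, 12, 16, 20

n :  0  1  2  3  4  5  6  7  8  9 10 11 12 13 14 15 16 17 18 19 20 21 22
G :  0  1  2  3  0  1  2  3  0  1  2  3  0  1  2  3  0  1  2  3  0  1  2
P-positions are exactly the n with G(n) = 0.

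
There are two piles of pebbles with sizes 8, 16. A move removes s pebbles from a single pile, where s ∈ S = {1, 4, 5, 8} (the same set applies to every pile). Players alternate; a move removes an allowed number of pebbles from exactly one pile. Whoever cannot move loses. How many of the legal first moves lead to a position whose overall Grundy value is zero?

2

All piles use S = {1, 4, 5, 8}:
n :  0  1  2  3  4  5  6  7  8  9 10 11 12 13 14 15 16
G :  0  1  0  1  2  3  2  3  4  0  1  0  1  2  3  2  3
Pile A: G(8) = 4.
Pile B: G(16) = 3.
Combined Grundy value = 4 ⊕ 3 = 7.
A winning move leaves total XOR = 0, i.e. changes one component's Grundy value g to g ⊕ X where X is the current total.
Pile A: need g' = 4⊕7 = 3. Options: 8−1→G=3, 8−4→G=2, 8−5→G=1, 8−8→G=0. Hits: 1.
Pile B: need g' = 3⊕7 = 4. Options: 16−1→G=2, 16−4→G=1, 16−5→G=0, 16−8→G=4. Hits: 1.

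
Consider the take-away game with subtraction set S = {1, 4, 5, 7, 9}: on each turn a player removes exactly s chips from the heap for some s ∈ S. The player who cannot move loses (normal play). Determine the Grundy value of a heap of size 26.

n :  0  1  2  3  4  5  6  7  8  9 10 11 12 13 14 15 16 17 18 19 20 21 22 23 24 25 26
G :  0  1  0  1  2  3  2  3  0  1  0  1  2  3  2  3  0  1  0  1  2  3  2  3  0  1  0

0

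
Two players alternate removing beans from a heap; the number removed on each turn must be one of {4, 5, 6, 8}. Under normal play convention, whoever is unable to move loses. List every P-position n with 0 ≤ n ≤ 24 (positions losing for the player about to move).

G(0) = 0
G(1) = mex{} = 0
G(2) = mex{} = 0
G(3) = mex{} = 0
G(4) = mex{0} = 1
G(5) = mex{0,0} = 1
G(6) = mex{0,0,0} = 1
G(7) = mex{0,0,0} = 1
G(8) = mex{1,0,0,0} = 2
G(9) = mex{1,1,0,0} = 2
G(10) = mex{1,1,1,0} = 2
G(11) = mex{1,1,1,0} = 2
G(12) = mex{2,1,1,1} = 0
G(13) = mex{2,2,1,1} = 0
G(14) = mex{2,2,2,1} = 0
G(15) = mex{2,2,2,1} = 0
G(16) = mex{0,2,2,2} = 1
G(17) = mex{0,0,2,2} = 1
G(18) = mex{0,0,0,2} = 1
G(19) = mex{0,0,0,2} = 1
G(20) = mex{1,0,0,0} = 2
G(21) = mex{1,1,0,0} = 2
G(22) = mex{1,1,1,0} = 2
G(23) = mex{1,1,1,0} = 2
G(24) = mex{2,1,1,1} = 0
P-positions are exactly the n with G(n) = 0.

0, 1, 2, 3, 12, 13, 14, 15, 24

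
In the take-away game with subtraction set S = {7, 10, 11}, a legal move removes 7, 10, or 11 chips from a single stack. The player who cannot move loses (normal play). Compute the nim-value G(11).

n :  0  1  2  3  4  5  6  7  8  9 10 11
G :  0  0  0  0  0  0  0  1  1  1  1  1

1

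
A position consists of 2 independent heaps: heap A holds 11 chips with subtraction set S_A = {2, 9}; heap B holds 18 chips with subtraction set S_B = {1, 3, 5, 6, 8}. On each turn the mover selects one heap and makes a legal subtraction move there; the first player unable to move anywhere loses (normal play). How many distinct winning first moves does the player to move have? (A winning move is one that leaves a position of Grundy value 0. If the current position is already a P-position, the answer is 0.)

Heap A, S = {2, 9}:
n :  0  1  2  3  4  5  6  7  8  9 10 11
G :  0  0  1  1  0  0  1  1  0  2  1  0
G_A(11) = 0.
Heap B, S = {1, 3, 5, 6, 8}:
n :  0  1  2  3  4  5  6  7  8  9 10 11 12 13 14 15 16 17 18
G :  0  1  0  1  0  1  2  3  2  3  2  0  1  0  1  0  1  2  3
G_B(18) = 3.
Combined Grundy value = 0 ⊕ 3 = 3.
A winning move leaves total XOR = 0, i.e. changes one component's Grundy value g to g ⊕ X where X is the current total.
Heap A: need g' = 0⊕3 = 3. Options: 11−2→G=2, 11−9→G=1. Hits: 0.
Heap B: need g' = 3⊕3 = 0. Options: 18−1→G=2, 18−3→G=0, 18−5→G=0, 18−6→G=1, 18−8→G=2. Hits: 2.

2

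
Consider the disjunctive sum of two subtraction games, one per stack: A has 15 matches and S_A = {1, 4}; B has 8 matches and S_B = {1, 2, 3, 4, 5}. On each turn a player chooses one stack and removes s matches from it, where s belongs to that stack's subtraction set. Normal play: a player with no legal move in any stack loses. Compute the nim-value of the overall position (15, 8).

Stack A, S = {1, 4}:
n :  0  1  2  3  4  5  6  7  8  9 10 11 12 13 14 15
G :  0  1  0  1  2  0  1  0  1  2  0  1  0  1  2  0
G_A(15) = 0.
Stack B, S = {1, 2, 3, 4, 5}:
n : 0 1 2 3 4 5 6 7 8
G : 0 1 2 3 4 5 0 1 2
G_B(8) = 2.
Combined Grundy value = 0 ⊕ 2 = 2.

2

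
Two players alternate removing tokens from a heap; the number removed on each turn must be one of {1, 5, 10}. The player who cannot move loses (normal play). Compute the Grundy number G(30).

n :  0  1  2  3  4  5  6  7  8  9 10 11 12 13 14 15 16 17 18 19 20 21 22 23 24 25 26 27 28 29 30
G :  0  1  0  1  0  1  0  1  0  1  2  3  2  3  2  0  1  0  1  0  1  0  1  0  1  2  3  2  3  2  0

0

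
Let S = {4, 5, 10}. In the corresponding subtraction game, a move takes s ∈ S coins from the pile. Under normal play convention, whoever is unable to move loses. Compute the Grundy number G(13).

1

G(0) = 0
G(1) = mex{} = 0
G(2) = mex{} = 0
G(3) = mex{} = 0
G(4) = mex{0} = 1
G(5) = mex{0,0} = 1
G(6) = mex{0,0} = 1
G(7) = mex{0,0} = 1
G(8) = mex{1,0} = 2
G(9) = mex{1,1} = 0
G(10) = mex{1,1,0} = 2
G(11) = mex{1,1,0} = 2
G(12) = mex{2,1,0} = 3
G(13) = mex{0,2,0} = 1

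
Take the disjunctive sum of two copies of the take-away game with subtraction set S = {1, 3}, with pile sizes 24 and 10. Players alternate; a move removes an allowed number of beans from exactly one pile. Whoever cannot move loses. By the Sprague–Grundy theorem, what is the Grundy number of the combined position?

0

All piles use S = {1, 3}:
n :  0  1  2  3  4  5  6  7  8  9 10 11 12 13 14 15 16 17 18 19 20 21 22 23 24
G :  0  1  0  1  0  1  0  1  0  1  0  1  0  1  0  1  0  1  0  1  0  1  0  1  0
Pile A: G(24) = 0.
Pile B: G(10) = 0.
Combined Grundy value = 0 ⊕ 0 = 0.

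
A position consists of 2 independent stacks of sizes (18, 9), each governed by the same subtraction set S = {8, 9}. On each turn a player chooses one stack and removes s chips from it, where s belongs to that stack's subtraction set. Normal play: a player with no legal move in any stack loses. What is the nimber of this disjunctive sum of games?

1

All stacks use S = {8, 9}:
G(0) = 0
G(1) = mex{} = 0
G(2) = mex{} = 0
G(3) = mex{} = 0
G(4) = mex{} = 0
G(5) = mex{} = 0
G(6) = mex{} = 0
G(7) = mex{} = 0
G(8) = mex{0} = 1
G(9) = mex{0,0} = 1
G(10) = mex{0,0} = 1
G(11) = mex{0,0} = 1
G(12) = mex{0,0} = 1
G(13) = mex{0,0} = 1
G(14) = mex{0,0} = 1
G(15) = mex{0,0} = 1
G(16) = mex{1,0} = 2
G(17) = mex{1,1} = 0
G(18) = mex{1,1} = 0
Stack A: G(18) = 0.
Stack B: G(9) = 1.
Combined Grundy value = 0 ⊕ 1 = 1.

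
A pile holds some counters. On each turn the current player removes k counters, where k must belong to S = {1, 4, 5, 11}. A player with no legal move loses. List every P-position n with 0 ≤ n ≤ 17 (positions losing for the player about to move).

0, 2, 8, 10, 16

G(0) = 0
G(1) = mex{0} = 1
G(2) = mex{1} = 0
G(3) = mex{0} = 1
G(4) = mex{1,0} = 2
G(5) = mex{2,1,0} = 3
G(6) = mex{3,0,1} = 2
G(7) = mex{2,1,0} = 3
G(8) = mex{3,2,1} = 0
G(9) = mex{0,3,2} = 1
G(10) = mex{1,2,3} = 0
G(11) = mex{0,3,2,0} = 1
G(12) = mex{1,0,3,1} = 2
G(13) = mex{2,1,0,0} = 3
G(14) = mex{3,0,1,1} = 2
G(15) = mex{2,1,0,2} = 3
G(16) = mex{3,2,1,3} = 0
G(17) = mex{0,3,2,2} = 1
P-positions are exactly the n with G(n) = 0.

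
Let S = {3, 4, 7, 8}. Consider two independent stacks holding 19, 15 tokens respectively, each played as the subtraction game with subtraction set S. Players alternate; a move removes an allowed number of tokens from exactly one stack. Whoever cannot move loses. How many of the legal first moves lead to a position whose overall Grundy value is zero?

4

All stacks use S = {3, 4, 7, 8}:
n :  0  1  2  3  4  5  6  7  8  9 10 11 12 13 14 15 16 17 18 19
G :  0  0  0  1  1  1  2  2  2  3  3  0  0  0  1  1  1  2  2  2
Stack A: G(19) = 2.
Stack B: G(15) = 1.
Combined Grundy value = 2 ⊕ 1 = 3.
A winning move leaves total XOR = 0, i.e. changes one component's Grundy value g to g ⊕ X where X is the current total.
Stack A: need g' = 2⊕3 = 1. Options: 19−3→G=1, 19−4→G=1, 19−7→G=0, 19−8→G=0. Hits: 2.
Stack B: need g' = 1⊕3 = 2. Options: 15−3→G=0, 15−4→G=0, 15−7→G=2, 15−8→G=2. Hits: 2.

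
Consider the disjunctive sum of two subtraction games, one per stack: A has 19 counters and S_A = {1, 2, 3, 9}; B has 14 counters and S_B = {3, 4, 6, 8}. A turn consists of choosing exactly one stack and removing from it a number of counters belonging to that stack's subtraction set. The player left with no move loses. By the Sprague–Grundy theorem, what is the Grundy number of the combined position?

Stack A, S = {1, 2, 3, 9}:
n :  0  1  2  3  4  5  6  7  8  9 10 11 12 13 14 15 16 17 18 19
G :  0  1  2  3  0  1  2  3  0  1  2  3  0  1  2  3  0  1  2  3
G_A(19) = 3.
Stack B, S = {3, 4, 6, 8}:
n :  0  1  2  3  4  5  6  7  8  9 10 11 12 13 14
G :  0  0  0  1  1  1  2  2  2  3  3  0  0  0  1
G_B(14) = 1.
Combined Grundy value = 3 ⊕ 1 = 2.

2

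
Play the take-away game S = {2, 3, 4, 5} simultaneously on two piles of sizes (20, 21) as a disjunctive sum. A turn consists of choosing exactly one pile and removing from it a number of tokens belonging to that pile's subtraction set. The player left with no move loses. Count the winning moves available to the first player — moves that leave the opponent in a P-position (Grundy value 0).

1

All piles use S = {2, 3, 4, 5}:
G(0) = 0
G(1) = mex{} = 0
G(2) = mex{0} = 1
G(3) = mex{0,0} = 1
G(4) = mex{1,0,0} = 2
G(5) = mex{1,1,0,0} = 2
G(6) = mex{2,1,1,0} = 3
G(7) = mex{2,2,1,1} = 0
G(8) = mex{3,2,2,1} = 0
G(9) = mex{0,3,2,2} = 1
G(10) = mex{0,0,3,2} = 1
G(11) = mex{1,0,0,3} = 2
G(12) = mex{1,1,0,0} = 2
G(13) = mex{2,1,1,0} = 3
G(14) = mex{2,2,1,1} = 0
G(15) = mex{3,2,2,1} = 0
G(16) = mex{0,3,2,2} = 1
G(17) = mex{0,0,3,2} = 1
G(18) = mex{1,0,0,3} = 2
G(19) = mex{1,1,0,0} = 2
G(20) = mex{2,1,1,0} = 3
G(21) = mex{2,2,1,1} = 0
Pile A: G(20) = 3.
Pile B: G(21) = 0.
Combined Grundy value = 3 ⊕ 0 = 3.
A winning move leaves total XOR = 0, i.e. changes one component's Grundy value g to g ⊕ X where X is the current total.
Pile A: need g' = 3⊕3 = 0. Options: 20−2→G=2, 20−3→G=1, 20−4→G=1, 20−5→G=0. Hits: 1.
Pile B: need g' = 0⊕3 = 3. Options: 21−2→G=2, 21−3→G=2, 21−4→G=1, 21−5→G=1. Hits: 0.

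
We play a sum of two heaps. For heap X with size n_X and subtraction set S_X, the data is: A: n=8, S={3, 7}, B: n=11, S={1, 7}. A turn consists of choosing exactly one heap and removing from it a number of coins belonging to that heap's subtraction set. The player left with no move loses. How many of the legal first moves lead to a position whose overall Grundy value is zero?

Heap A, S = {3, 7}:
n : 0 1 2 3 4 5 6 7 8
G : 0 0 0 1 1 1 0 2 2
G_A(8) = 2.
Heap B, S = {1, 7}:
G(0) = 0
G(1) = mex{0} = 1
G(2) = mex{1} = 0
G(3) = mex{0} = 1
G(4) = mex{1} = 0
G(5) = mex{0} = 1
G(6) = mex{1} = 0
G(7) = mex{0,0} = 1
G(8) = mex{1,1} = 0
G(9) = mex{0,0} = 1
G(10) = mex{1,1} = 0
G(11) = mex{0,0} = 1
G_B(11) = 1.
Combined Grundy value = 2 ⊕ 1 = 3.
A winning move leaves total XOR = 0, i.e. changes one component's Grundy value g to g ⊕ X where X is the current total.
Heap A: need g' = 2⊕3 = 1. Options: 8−3→G=1, 8−7→G=0. Hits: 1.
Heap B: need g' = 1⊕3 = 2. Options: 11−1→G=0, 11−7→G=0. Hits: 0.

1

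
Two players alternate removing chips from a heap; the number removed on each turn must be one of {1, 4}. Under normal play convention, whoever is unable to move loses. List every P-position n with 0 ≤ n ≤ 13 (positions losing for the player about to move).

0, 2, 5, 7, 10, 12

G(0) = 0
G(1) = mex{0} = 1
G(2) = mex{1} = 0
G(3) = mex{0} = 1
G(4) = mex{1,0} = 2
G(5) = mex{2,1} = 0
G(6) = mex{0,0} = 1
G(7) = mex{1,1} = 0
G(8) = mex{0,2} = 1
G(9) = mex{1,0} = 2
G(10) = mex{2,1} = 0
G(11) = mex{0,0} = 1
G(12) = mex{1,1} = 0
G(13) = mex{0,2} = 1
P-positions are exactly the n with G(n) = 0.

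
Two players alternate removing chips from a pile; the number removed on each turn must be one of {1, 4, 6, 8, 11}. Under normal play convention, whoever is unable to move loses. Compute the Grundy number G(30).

G(0) = 0
G(1) = mex{0} = 1
G(2) = mex{1} = 0
G(3) = mex{0} = 1
G(4) = mex{1,0} = 2
G(5) = mex{2,1} = 0
G(6) = mex{0,0,0} = 1
G(7) = mex{1,1,1} = 0
G(8) = mex{0,2,0,0} = 1
G(9) = mex{1,0,1,1} = 2
G(10) = mex{2,1,2,0} = 3
G(11) = mex{3,0,0,1,0} = 2
G(12) = mex{2,1,1,2,1} = 0
G(13) = mex{0,2,0,0,0} = 1
G(14) = mex{1,3,1,1,1} = 0
G(15) = mex{0,2,2,0,2} = 1
G(16) = mex{1,0,3,1,0} = 2
G(17) = mex{2,1,2,2,1} = 0
G(18) = mex{0,0,0,3,0} = 1
G(19) = mex{1,1,1,2,1} = 0
G(20) = mex{0,2,0,0,2} = 1
G(21) = mex{1,0,1,1,3} = 2
G(22) = mex{2,1,2,0,2} = 3
G(23) = mex{3,0,0,1,0} = 2
G(24) = mex{2,1,1,2,1} = 0
G(25) = mex{0,2,0,0,0} = 1
G(26) = mex{1,3,1,1,1} = 0
G(27) = mex{0,2,2,0,2} = 1
G(28) = mex{1,0,3,1,0} = 2
G(29) = mex{2,1,2,2,1} = 0
G(30) = mex{0,0,0,3,0} = 1

1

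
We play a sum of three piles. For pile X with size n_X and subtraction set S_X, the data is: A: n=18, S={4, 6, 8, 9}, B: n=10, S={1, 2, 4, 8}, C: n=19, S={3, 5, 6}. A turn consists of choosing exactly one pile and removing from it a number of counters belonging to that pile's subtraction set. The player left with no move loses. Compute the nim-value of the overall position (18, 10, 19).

Pile A, S = {4, 6, 8, 9}:
n :  0  1  2  3  4  5  6  7  8  9 10 11 12 13 14 15 16 17 18
G :  0  0  0  0  1  1  1  1  2  2  2  2  3  0  0  0  0  1  1
G_A(18) = 1.
Pile B, S = {1, 2, 4, 8}:
G(0) = 0
G(1) = mex{0} = 1
G(2) = mex{1,0} = 2
G(3) = mex{2,1} = 0
G(4) = mex{0,2,0} = 1
G(5) = mex{1,0,1} = 2
G(6) = mex{2,1,2} = 0
G(7) = mex{0,2,0} = 1
G(8) = mex{1,0,1,0} = 2
G(9) = mex{2,1,2,1} = 0
G(10) = mex{0,2,0,2} = 1
G_B(10) = 1.
Pile C, S = {3, 5, 6}:
n :  0  1  2  3  4  5  6  7  8  9 10 11 12 13 14 15 16 17 18 19
G :  0  0  0  1  1  1  2  2  2  0  0  0  1  1  1  2  2  2  0  0
G_C(19) = 0.
Combined Grundy value = 1 ⊕ 1 ⊕ 0 = 0.

0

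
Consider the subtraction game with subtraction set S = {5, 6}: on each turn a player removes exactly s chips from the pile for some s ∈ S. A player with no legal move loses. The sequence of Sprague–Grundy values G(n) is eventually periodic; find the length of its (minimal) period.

n :  0  1  2  3  4  5  6  7  8  9 10 11 12 13 14 15 16 17 18 19 20 21 22 23
G :  0  0  0  0  0  1  1  1  1  1  2  0  0  0  0  0  1  1  1  1  1  2  0  0
G(n+11) = G(n) holds for n = 0,…,5 (a full window of length max(S) = 6), so the sequence is purely periodic with period 11.

11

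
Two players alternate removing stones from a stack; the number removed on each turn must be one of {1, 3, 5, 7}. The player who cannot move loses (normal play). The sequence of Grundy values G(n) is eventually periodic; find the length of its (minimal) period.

2

n :  0  1  2  3  4  5  6  7  8  9 10 11 12 13 14
G :  0  1  0  1  0  1  0  1  0  1  0  1  0  1  0
G(n+2) = G(n) holds for n = 0,…,6 (a full window of length max(S) = 7), so the sequence is purely periodic with period 2.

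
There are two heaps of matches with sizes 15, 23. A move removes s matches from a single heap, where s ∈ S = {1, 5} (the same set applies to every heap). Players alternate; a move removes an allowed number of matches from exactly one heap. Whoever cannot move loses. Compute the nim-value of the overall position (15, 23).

0

All heaps use S = {1, 5}:
G(0) = 0
G(1) = mex{0} = 1
G(2) = mex{1} = 0
G(3) = mex{0} = 1
G(4) = mex{1} = 0
G(5) = mex{0,0} = 1
G(6) = mex{1,1} = 0
G(7) = mex{0,0} = 1
G(8) = mex{1,1} = 0
G(9) = mex{0,0} = 1
G(10) = mex{1,1} = 0
G(11) = mex{0,0} = 1
G(12) = mex{1,1} = 0
G(13) = mex{0,0} = 1
G(14) = mex{1,1} = 0
G(15) = mex{0,0} = 1
G(16) = mex{1,1} = 0
G(17) = mex{0,0} = 1
G(18) = mex{1,1} = 0
G(19) = mex{0,0} = 1
G(20) = mex{1,1} = 0
G(21) = mex{0,0} = 1
G(22) = mex{1,1} = 0
G(23) = mex{0,0} = 1
Heap A: G(15) = 1.
Heap B: G(23) = 1.
Combined Grundy value = 1 ⊕ 1 = 0.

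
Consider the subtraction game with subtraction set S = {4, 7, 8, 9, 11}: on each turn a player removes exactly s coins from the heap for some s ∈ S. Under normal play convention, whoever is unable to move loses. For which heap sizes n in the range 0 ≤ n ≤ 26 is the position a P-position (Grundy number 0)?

0, 1, 2, 3, 15, 16, 17, 18

n :  0  1  2  3  4  5  6  7  8  9 10 11 12 13 14 15 16 17 18 19 20 21 22 23 24 25 26
G :  0  0  0  0  1  1  1  1  2  2  2  2  3  3  3  0  0  0  0  1  1  1  1  2  2  2  2
P-positions are exactly the n with G(n) = 0.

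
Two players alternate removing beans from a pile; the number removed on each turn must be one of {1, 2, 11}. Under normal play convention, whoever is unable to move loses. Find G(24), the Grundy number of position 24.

0

G(0) = 0
G(1) = mex{0} = 1
G(2) = mex{1,0} = 2
G(3) = mex{2,1} = 0
G(4) = mex{0,2} = 1
G(5) = mex{1,0} = 2
G(6) = mex{2,1} = 0
G(7) = mex{0,2} = 1
G(8) = mex{1,0} = 2
G(9) = mex{2,1} = 0
G(10) = mex{0,2} = 1
G(11) = mex{1,0,0} = 2
G(12) = mex{2,1,1} = 0
G(13) = mex{0,2,2} = 1
G(14) = mex{1,0,0} = 2
G(15) = mex{2,1,1} = 0
G(16) = mex{0,2,2} = 1
G(17) = mex{1,0,0} = 2
G(18) = mex{2,1,1} = 0
G(19) = mex{0,2,2} = 1
G(20) = mex{1,0,0} = 2
G(21) = mex{2,1,1} = 0
G(22) = mex{0,2,2} = 1
G(23) = mex{1,0,0} = 2
G(24) = mex{2,1,1} = 0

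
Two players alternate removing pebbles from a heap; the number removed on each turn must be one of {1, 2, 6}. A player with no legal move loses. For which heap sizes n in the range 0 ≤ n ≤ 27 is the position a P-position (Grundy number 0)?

0, 3, 7, 10, 14, 17, 21, 24

G(0) = 0
G(1) = mex{0} = 1
G(2) = mex{1,0} = 2
G(3) = mex{2,1} = 0
G(4) = mex{0,2} = 1
G(5) = mex{1,0} = 2
G(6) = mex{2,1,0} = 3
G(7) = mex{3,2,1} = 0
G(8) = mex{0,3,2} = 1
G(9) = mex{1,0,0} = 2
G(10) = mex{2,1,1} = 0
G(11) = mex{0,2,2} = 1
G(12) = mex{1,0,3} = 2
G(13) = mex{2,1,0} = 3
G(14) = mex{3,2,1} = 0
G(15) = mex{0,3,2} = 1
G(16) = mex{1,0,0} = 2
G(17) = mex{2,1,1} = 0
G(18) = mex{0,2,2} = 1
G(19) = mex{1,0,3} = 2
G(20) = mex{2,1,0} = 3
G(21) = mex{3,2,1} = 0
G(22) = mex{0,3,2} = 1
G(23) = mex{1,0,0} = 2
G(24) = mex{2,1,1} = 0
G(25) = mex{0,2,2} = 1
G(26) = mex{1,0,3} = 2
G(27) = mex{2,1,0} = 3
P-positions are exactly the n with G(n) = 0.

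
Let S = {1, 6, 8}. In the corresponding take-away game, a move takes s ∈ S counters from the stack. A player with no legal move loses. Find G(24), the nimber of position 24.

1

n :  0  1  2  3  4  5  6  7  8  9 10 11 12 13 14 15 16 17 18 19 20 21 22 23 24
G :  0  1  0  1  0  1  2  0  1  0  1  0  1  2  0  1  0  1  0  1  2  0  1  0  1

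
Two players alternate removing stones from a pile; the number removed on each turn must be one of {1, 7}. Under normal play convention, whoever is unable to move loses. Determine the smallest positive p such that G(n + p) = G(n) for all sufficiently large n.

2

n :  0  1  2  3  4  5  6  7  8  9 10 11 12 13 14
G :  0  1  0  1  0  1  0  1  0  1  0  1  0  1  0
G(n+2) = G(n) holds for n = 0,…,6 (a full window of length max(S) = 7), so the sequence is purely periodic with period 2.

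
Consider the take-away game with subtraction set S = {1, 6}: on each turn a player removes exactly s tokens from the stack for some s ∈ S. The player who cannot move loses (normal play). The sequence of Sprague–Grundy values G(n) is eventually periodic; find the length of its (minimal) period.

7

n :  0  1  2  3  4  5  6  7  8  9 10 11 12 13 14 15
G :  0  1  0  1  0  1  2  0  1  0  1  0  1  2  0  1
G(n+7) = G(n) holds for n = 0,…,5 (a full window of length max(S) = 6), so the sequence is purely periodic with period 7.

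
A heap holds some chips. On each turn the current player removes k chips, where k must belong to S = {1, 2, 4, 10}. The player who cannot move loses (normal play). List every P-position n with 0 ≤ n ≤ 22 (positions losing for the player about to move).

n :  0  1  2  3  4  5  6  7  8  9 10 11 12 13 14 15 16 17 18 19 20 21 22
G :  0  1  2  0  1  2  0  1  2  0  1  2  0  1  2  0  1  2  0  1  2  0  1
P-positions are exactly the n with G(n) = 0.

0, 3, 6, 9, 12, 15, 18, 21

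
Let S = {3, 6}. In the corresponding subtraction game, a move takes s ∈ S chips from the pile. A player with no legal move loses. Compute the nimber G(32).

1

G(0) = 0
G(1) = mex{} = 0
G(2) = mex{} = 0
G(3) = mex{0} = 1
G(4) = mex{0} = 1
G(5) = mex{0} = 1
G(6) = mex{1,0} = 2
G(7) = mex{1,0} = 2
G(8) = mex{1,0} = 2
G(9) = mex{2,1} = 0
G(10) = mex{2,1} = 0
G(11) = mex{2,1} = 0
G(12) = mex{0,2} = 1
G(13) = mex{0,2} = 1
G(14) = mex{0,2} = 1
G(15) = mex{1,0} = 2
G(16) = mex{1,0} = 2
G(17) = mex{1,0} = 2
G(18) = mex{2,1} = 0
G(19) = mex{2,1} = 0
G(20) = mex{2,1} = 0
G(21) = mex{0,2} = 1
G(22) = mex{0,2} = 1
G(23) = mex{0,2} = 1
G(24) = mex{1,0} = 2
G(25) = mex{1,0} = 2
G(26) = mex{1,0} = 2
G(27) = mex{2,1} = 0
G(28) = mex{2,1} = 0
G(29) = mex{2,1} = 0
G(30) = mex{0,2} = 1
G(31) = mex{0,2} = 1
G(32) = mex{0,2} = 1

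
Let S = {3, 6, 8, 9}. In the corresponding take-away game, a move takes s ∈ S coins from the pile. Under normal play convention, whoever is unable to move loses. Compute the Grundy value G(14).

G(0) = 0
G(1) = mex{} = 0
G(2) = mex{} = 0
G(3) = mex{0} = 1
G(4) = mex{0} = 1
G(5) = mex{0} = 1
G(6) = mex{1,0} = 2
G(7) = mex{1,0} = 2
G(8) = mex{1,0,0} = 2
G(9) = mex{2,1,0,0} = 3
G(10) = mex{2,1,0,0} = 3
G(11) = mex{2,1,1,0} = 3
G(12) = mex{3,2,1,1} = 0
G(13) = mex{3,2,1,1} = 0
G(14) = mex{3,2,2,1} = 0

0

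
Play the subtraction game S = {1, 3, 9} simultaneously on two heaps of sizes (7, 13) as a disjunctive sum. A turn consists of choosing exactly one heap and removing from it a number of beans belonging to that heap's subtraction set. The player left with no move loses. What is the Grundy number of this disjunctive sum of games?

0

All heaps use S = {1, 3, 9}:
G(0) = 0
G(1) = mex{0} = 1
G(2) = mex{1} = 0
G(3) = mex{0,0} = 1
G(4) = mex{1,1} = 0
G(5) = mex{0,0} = 1
G(6) = mex{1,1} = 0
G(7) = mex{0,0} = 1
G(8) = mex{1,1} = 0
G(9) = mex{0,0,0} = 1
G(10) = mex{1,1,1} = 0
G(11) = mex{0,0,0} = 1
G(12) = mex{1,1,1} = 0
G(13) = mex{0,0,0} = 1
Heap A: G(7) = 1.
Heap B: G(13) = 1.
Combined Grundy value = 1 ⊕ 1 = 0.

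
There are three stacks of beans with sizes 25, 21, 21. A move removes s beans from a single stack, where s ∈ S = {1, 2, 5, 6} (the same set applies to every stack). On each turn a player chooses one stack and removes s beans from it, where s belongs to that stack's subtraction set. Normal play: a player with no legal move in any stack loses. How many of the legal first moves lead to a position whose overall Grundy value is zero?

3

All stacks use S = {1, 2, 5, 6}:
n :  0  1  2  3  4  5  6  7  8  9 10 11 12 13 14 15 16 17 18 19 20 21 22 23 24 25
G :  0  1  2  0  1  2  3  0  1  2  0  1  2  3  0  1  2  0  1  2  3  0  1  2  0  1
Stack A: G(25) = 1.
Stack B: G(21) = 0.
Stack C: G(21) = 0.
Combined Grundy value = 1 ⊕ 0 ⊕ 0 = 1.
A winning move leaves total XOR = 0, i.e. changes one component's Grundy value g to g ⊕ X where X is the current total.
Stack A: need g' = 1⊕1 = 0. Options: 25−1→G=0, 25−2→G=2, 25−5→G=3, 25−6→G=2. Hits: 1.
Stack B: need g' = 0⊕1 = 1. Options: 21−1→G=3, 21−2→G=2, 21−5→G=2, 21−6→G=1. Hits: 1.
Stack C: need g' = 0⊕1 = 1. Options: 21−1→G=3, 21−2→G=2, 21−5→G=2, 21−6→G=1. Hits: 1.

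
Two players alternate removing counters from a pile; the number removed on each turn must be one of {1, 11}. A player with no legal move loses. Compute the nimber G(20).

G(0) = 0
G(1) = mex{0} = 1
G(2) = mex{1} = 0
G(3) = mex{0} = 1
G(4) = mex{1} = 0
G(5) = mex{0} = 1
G(6) = mex{1} = 0
G(7) = mex{0} = 1
G(8) = mex{1} = 0
G(9) = mex{0} = 1
G(10) = mex{1} = 0
G(11) = mex{0,0} = 1
G(12) = mex{1,1} = 0
G(13) = mex{0,0} = 1
G(14) = mex{1,1} = 0
G(15) = mex{0,0} = 1
G(16) = mex{1,1} = 0
G(17) = mex{0,0} = 1
G(18) = mex{1,1} = 0
G(19) = mex{0,0} = 1
G(20) = mex{1,1} = 0

0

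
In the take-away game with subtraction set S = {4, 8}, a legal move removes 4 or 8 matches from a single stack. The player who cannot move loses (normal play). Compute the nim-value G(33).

n :  0  1  2  3  4  5  6  7  8  9 10 11 12 13 14 15 16 17 18 19 20 21 22 23 24 25 26 27 28 29 30 31 32 33
G :  0  0  0  0  1  1  1  1  2  2  2  2  0  0  0  0  1  1  1  1  2  2  2  2  0  0  0  0  1  1  1  1  2  2

2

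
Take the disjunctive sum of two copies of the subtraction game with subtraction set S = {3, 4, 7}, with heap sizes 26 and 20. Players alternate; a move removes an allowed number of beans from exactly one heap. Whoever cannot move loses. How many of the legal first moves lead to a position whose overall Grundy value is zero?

All heaps use S = {3, 4, 7}:
n :  0  1  2  3  4  5  6  7  8  9 10 11 12 13 14 15 16 17 18 19 20 21 22 23 24 25 26
G :  0  0  0  1  1  1  2  2  2  3  0  0  0  1  1  1  2  2  2  3  0  0  0  1  1  1  2
Heap A: G(26) = 2.
Heap B: G(20) = 0.
Combined Grundy value = 2 ⊕ 0 = 2.
A winning move leaves total XOR = 0, i.e. changes one component's Grundy value g to g ⊕ X where X is the current total.
Heap A: need g' = 2⊕2 = 0. Options: 26−3→G=1, 26−4→G=0, 26−7→G=3. Hits: 1.
Heap B: need g' = 0⊕2 = 2. Options: 20−3→G=2, 20−4→G=2, 20−7→G=1. Hits: 2.

3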